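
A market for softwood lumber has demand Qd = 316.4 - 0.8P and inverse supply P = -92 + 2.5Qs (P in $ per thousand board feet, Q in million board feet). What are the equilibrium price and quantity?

P* = 233, Q* = 130

Solving each curve for Q: Qs = 36.8 + 0.4P.
Equating demand and supply, 316.4 - 0.8P = 36.8 + 0.4P gives 1.2P = 279.6, so P* = 233.
Plugging P* into demand: Q* = 316.4 - 0.8(233) = 130.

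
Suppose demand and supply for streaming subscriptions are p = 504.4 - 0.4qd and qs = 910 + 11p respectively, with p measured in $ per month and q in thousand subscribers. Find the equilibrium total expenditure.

Total expenditure = 31096

In direct form, qd = 1261 - 2.5p.
Equating demand and supply, 1261 - 2.5p = 910 + 11p gives 13.5p = 351, so p* = 26.
Then q* = 1261 - 2.5(26) = 1196.
Total expenditure = p* × q* = 26 × 1196 = 31096.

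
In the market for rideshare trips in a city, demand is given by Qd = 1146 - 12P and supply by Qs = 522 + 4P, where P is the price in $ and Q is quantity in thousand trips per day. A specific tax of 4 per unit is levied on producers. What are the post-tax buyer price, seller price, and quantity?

With a tax of 4 on producers, they supply based on the net price P_s = P_b - 4, so Qs = 506 + 4P_b.
Equate demand and the shifted supply: 1146 - 12P_b = 506 + 4P_b, giving 16P_b = 640, so P_b = 40.
So P_s = 36 and the quantity traded is Q = 1146 - 12(40) = 666.

P_b = 40, P_s = 36, Q = 666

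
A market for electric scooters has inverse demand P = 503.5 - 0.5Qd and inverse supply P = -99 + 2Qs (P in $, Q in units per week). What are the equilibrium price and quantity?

P* = 383, Q* = 241

Inverting to quantity form: Qd = 1007 - 2P and Qs = 49.5 + 0.5P.
At equilibrium Qd = Qs, so 1007 - 2P = 49.5 + 0.5P; collecting terms, 957.5 = 2.5P and P* = 383.
Plugging P* into demand: Q* = 1007 - 2(383) = 241.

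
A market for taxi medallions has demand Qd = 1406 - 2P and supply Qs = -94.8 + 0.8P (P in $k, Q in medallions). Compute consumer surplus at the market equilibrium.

The market clears where 1406 - 2P = -94.8 + 0.8P. Rearranging, 2.8P = 1500.8, hence P* = 536.
From the demand curve, Q* = 1406 - 2(536) = 334.
Demand choke price (Qd = 0): P = 1406/2 = 703. Consumer surplus = ½ × (703 - 536) × 334 = 27889.

Consumer surplus = 27889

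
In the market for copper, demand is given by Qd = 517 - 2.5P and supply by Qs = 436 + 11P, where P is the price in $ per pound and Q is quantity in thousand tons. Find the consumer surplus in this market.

Equating demand and supply, 517 - 2.5P = 436 + 11P gives 13.5P = 81, so P* = 6.
From the demand curve, Q* = 517 - 2.5(6) = 502.
Demand choke price (Qd = 0): P = 517/2.5 = 206.8. Consumer surplus = ½ × (206.8 - 6) × 502 = 50400.8.

Consumer surplus = 50400.8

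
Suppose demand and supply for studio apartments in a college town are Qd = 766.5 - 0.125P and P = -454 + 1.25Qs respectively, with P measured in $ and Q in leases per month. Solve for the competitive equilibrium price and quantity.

Rewriting in direct form: Qs = 363.2 + 0.8P.
Set Qd = Qs: 766.5 - 0.125P = 363.2 + 0.8P, so 403.3 = 0.925P and P* = 436.
Then Q* = 766.5 - 0.125(436) = 712.

P* = 436, Q* = 712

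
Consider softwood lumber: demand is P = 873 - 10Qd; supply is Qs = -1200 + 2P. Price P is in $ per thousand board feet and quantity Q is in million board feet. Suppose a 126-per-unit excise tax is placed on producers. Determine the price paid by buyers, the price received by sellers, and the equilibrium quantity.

P_b = 733, P_s = 607, Q = 14

Rewriting in direct form: Qd = 87.3 - 0.1P.
With a tax of 126 on producers, they supply based on the net price P_s = P_b - 126, so Qs = -1452 + 2P_b.
Equate demand and the shifted supply: 87.3 - 0.1P_b = -1452 + 2P_b, giving 2.1P_b = 1539.3, so P_b = 733.
So P_s = 607 and the quantity traded is Q = 87.3 - 0.1(733) = 14.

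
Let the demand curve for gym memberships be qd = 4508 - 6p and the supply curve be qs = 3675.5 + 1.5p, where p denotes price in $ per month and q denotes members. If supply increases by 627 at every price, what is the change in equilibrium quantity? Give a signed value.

Δq = 501.6

Equating demand and supply, 4508 - 6p = 3675.5 + 1.5p gives 7.5p = 832.5, so p* = 111.
Plugging p* into demand: q* = 4508 - 6(111) = 3842.
After the shift, supply is qs = 4302.5 + 1.5p.
Re-solving, 7.5p = 205.5 gives p = 27.4 and q = 4343.6.
Δq = 4343.6 - 3842 = 501.6.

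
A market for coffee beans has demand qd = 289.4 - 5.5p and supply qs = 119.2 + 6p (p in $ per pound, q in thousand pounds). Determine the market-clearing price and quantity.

p* = 14.8, q* = 208

Set qd = qs: 289.4 - 5.5p = 119.2 + 6p, so 170.2 = 11.5p and p* = 14.8.
Substitute back: q* = 289.4 - 5.5(14.8) = 208.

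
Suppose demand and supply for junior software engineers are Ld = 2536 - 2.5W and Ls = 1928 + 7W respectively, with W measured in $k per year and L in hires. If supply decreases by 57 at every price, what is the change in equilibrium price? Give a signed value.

ΔW = 6

The market clears where 2536 - 2.5W = 1928 + 7W. Rearranging, 9.5W = 608, hence W* = 64.
Substitute back: L* = 2536 - 2.5(64) = 2376.
After the shift, supply is Ls = 1871 + 7W.
Re-solving, 9.5W = 665 gives W = 70 and L = 2361.
ΔW = 70 - 64 = 6.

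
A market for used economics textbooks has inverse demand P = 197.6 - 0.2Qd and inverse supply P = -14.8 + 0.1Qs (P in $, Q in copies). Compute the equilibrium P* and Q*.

In direct form, Qd = 988 - 5P and Qs = 148 + 10P.
Set Qd = Qs: 988 - 5P = 148 + 10P, so 840 = 15P and P* = 56.
Substitute back: Q* = 988 - 5(56) = 708.

P* = 56, Q* = 708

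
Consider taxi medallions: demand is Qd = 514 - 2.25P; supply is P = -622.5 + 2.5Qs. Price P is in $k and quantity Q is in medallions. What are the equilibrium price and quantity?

P* = 100, Q* = 289

Rewriting in direct form: Qs = 249 + 0.4P.
The market clears where 514 - 2.25P = 249 + 0.4P. Rearranging, 2.65P = 265, hence P* = 100.
From the demand curve, Q* = 514 - 2.25(100) = 289.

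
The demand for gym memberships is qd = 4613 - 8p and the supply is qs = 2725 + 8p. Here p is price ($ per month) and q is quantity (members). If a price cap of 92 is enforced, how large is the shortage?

Evaluating both curves at the ceiling price 92 gives qd = 3877, qs = 3461.
Shortage = qd - qs = 3877 - 3461 = 416.

Shortage = 416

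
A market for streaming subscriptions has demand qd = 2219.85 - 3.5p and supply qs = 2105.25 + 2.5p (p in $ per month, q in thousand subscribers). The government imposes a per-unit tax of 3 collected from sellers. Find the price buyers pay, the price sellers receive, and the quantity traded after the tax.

The tax drives a wedge p_b - p_s = 3. Substituting p_s = p_b - 3 into supply: qs = 2097.75 + 2.5p_b.
Equate demand and the shifted supply: 2219.85 - 3.5p_b = 2097.75 + 2.5p_b, giving 6p_b = 122.1, so p_b = 20.35.
Then p_s = 20.35 - 3 = 17.35 and q = 2219.85 - 3.5(20.35) = 2148.625.

p_b = 20.35, p_s = 17.35, q = 2148.625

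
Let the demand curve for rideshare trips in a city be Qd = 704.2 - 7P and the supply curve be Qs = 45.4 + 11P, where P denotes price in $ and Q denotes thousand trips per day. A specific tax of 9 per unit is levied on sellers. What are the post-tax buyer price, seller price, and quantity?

P_b = 42.1, P_s = 33.1, Q = 409.5

Sellers keep P_s = P_b - 9 per unit, so supply in terms of the buyer price is Qs = -53.6 + 11P_b.
Equate demand and the shifted supply: 704.2 - 7P_b = -53.6 + 11P_b, giving 18P_b = 757.8, so P_b = 42.1.
So P_s = 33.1 and the quantity traded is Q = 704.2 - 7(42.1) = 409.5.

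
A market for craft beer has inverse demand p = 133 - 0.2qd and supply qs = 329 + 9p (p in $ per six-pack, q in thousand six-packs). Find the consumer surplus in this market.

In direct form, qd = 665 - 5p.
At equilibrium qd = qs, so 665 - 5p = 329 + 9p; collecting terms, 336 = 14p and p* = 24.
From the demand curve, q* = 665 - 5(24) = 545.
Demand choke price (qd = 0): p = 665/5 = 133. Consumer surplus = ½ × (133 - 24) × 545 = 29702.5.

Consumer surplus = 29702.5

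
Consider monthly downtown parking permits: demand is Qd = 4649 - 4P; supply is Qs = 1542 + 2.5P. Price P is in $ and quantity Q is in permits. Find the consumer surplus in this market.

At equilibrium Qd = Qs, so 4649 - 4P = 1542 + 2.5P; collecting terms, 3107 = 6.5P and P* = 478.
Plugging P* into demand: Q* = 4649 - 4(478) = 2737.
Demand choke price (Qd = 0): P = 4649/4 = 1162.25. Consumer surplus = ½ × (1162.25 - 478) × 2737 = 936396.125.

Consumer surplus = 936396.125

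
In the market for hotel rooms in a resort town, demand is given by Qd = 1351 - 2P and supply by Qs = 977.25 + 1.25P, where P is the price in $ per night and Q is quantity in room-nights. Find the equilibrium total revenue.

Total revenue = 128915

Set Qd = Qs: 1351 - 2P = 977.25 + 1.25P, so 373.75 = 3.25P and P* = 115.
Plugging P* into demand: Q* = 1351 - 2(115) = 1121.
Total revenue = P* × Q* = 115 × 1121 = 128915.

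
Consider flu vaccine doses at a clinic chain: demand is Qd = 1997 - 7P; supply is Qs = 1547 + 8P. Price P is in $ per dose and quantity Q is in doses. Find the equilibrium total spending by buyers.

Equating demand and supply, 1997 - 7P = 1547 + 8P gives 15P = 450, so P* = 30.
Plugging P* into demand: Q* = 1997 - 7(30) = 1787.
Total spending by buyers = P* × Q* = 30 × 1787 = 53610.

Total spending by buyers = 53610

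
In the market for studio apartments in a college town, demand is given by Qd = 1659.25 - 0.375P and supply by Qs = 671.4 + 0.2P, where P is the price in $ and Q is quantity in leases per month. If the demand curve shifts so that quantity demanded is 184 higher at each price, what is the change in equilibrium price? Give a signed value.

Equating demand and supply, 1659.25 - 0.375P = 671.4 + 0.2P gives 0.575P = 987.85, so P* = 1718.
From the demand curve, Q* = 1659.25 - 0.375(1718) = 1015.
After the shift, demand is Qd = 1843.25 - 0.375P.
Re-solving, 0.575P = 1171.85 gives P = 2038 and Q = 1079.
ΔP = 2038 - 1718 = 320.

ΔP = 320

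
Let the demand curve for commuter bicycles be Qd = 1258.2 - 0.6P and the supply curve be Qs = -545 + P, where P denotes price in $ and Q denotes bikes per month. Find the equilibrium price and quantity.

P* = 1127, Q* = 582

The market clears where 1258.2 - 0.6P = -545 + P. Rearranging, 1.6P = 1803.2, hence P* = 1127.
From the demand curve, Q* = 1258.2 - 0.6(1127) = 582.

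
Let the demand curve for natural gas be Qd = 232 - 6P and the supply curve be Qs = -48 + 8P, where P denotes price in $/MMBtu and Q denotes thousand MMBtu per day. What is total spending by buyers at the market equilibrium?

Equating demand and supply, 232 - 6P = -48 + 8P gives 14P = 280, so P* = 20.
Substitute back: Q* = 232 - 6(20) = 112.
Total spending by buyers = P* × Q* = 20 × 112 = 2240.

Total spending by buyers = 2240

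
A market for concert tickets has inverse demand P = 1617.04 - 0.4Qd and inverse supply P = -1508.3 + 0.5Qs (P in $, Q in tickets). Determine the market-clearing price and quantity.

Inverting to quantity form: Qd = 4042.6 - 2.5P and Qs = 3016.6 + 2P.
The market clears where 4042.6 - 2.5P = 3016.6 + 2P. Rearranging, 4.5P = 1026, hence P* = 228.
Then Q* = 4042.6 - 2.5(228) = 3472.6.

P* = 228, Q* = 3472.6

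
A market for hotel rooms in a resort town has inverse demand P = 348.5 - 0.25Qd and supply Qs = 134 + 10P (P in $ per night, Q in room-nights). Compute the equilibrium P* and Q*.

Solving each curve for Q: Qd = 1394 - 4P.
Equating demand and supply, 1394 - 4P = 134 + 10P gives 14P = 1260, so P* = 90.
From the demand curve, Q* = 1394 - 4(90) = 1034.

P* = 90, Q* = 1034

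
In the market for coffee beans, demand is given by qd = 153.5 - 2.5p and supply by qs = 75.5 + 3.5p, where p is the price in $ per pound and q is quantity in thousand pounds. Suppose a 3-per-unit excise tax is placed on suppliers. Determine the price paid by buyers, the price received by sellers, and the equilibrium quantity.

p_b = 14.75, p_s = 11.75, q = 116.625

With a tax of 3 on suppliers, they supply based on the net price p_s = p_b - 3, so qs = 65 + 3.5p_b.
Equate demand and the shifted supply: 153.5 - 2.5p_b = 65 + 3.5p_b, giving 6p_b = 88.5, so p_b = 14.75.
So p_s = 11.75 and the quantity traded is q = 153.5 - 2.5(14.75) = 116.625.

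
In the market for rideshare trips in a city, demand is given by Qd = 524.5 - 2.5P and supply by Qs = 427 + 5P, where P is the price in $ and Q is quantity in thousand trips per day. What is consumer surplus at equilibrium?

Equating demand and supply, 524.5 - 2.5P = 427 + 5P gives 7.5P = 97.5, so P* = 13.
Plugging P* into demand: Q* = 524.5 - 2.5(13) = 492.
Demand choke price (Qd = 0): P = 524.5/2.5 = 209.8. Consumer surplus = ½ × (209.8 - 13) × 492 = 48412.8.

Consumer surplus = 48412.8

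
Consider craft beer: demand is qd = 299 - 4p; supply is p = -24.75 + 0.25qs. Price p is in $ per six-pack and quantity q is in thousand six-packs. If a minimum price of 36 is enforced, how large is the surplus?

Inverting to quantity form: qs = 99 + 4p.
Evaluating both curves at the floor price 36 gives qd = 155, qs = 243.
Surplus = qs - qd = 243 - 155 = 88.

Surplus = 88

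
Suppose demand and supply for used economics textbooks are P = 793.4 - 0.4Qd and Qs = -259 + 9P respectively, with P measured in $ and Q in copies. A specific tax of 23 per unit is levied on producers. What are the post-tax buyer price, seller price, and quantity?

P_b = 213, P_s = 190, Q = 1451

Rewriting in direct form: Qd = 1983.5 - 2.5P.
Producers keep P_s = P_b - 23 per unit, so supply in terms of the buyer price is Qs = -466 + 9P_b.
Market clearing requires 1983.5 - 2.5P_b = -466 + 9P_b; hence 2449.5 = 11.5P_b and P_b = 213.
Then P_s = 213 - 23 = 190 and Q = 1983.5 - 2.5(213) = 1451.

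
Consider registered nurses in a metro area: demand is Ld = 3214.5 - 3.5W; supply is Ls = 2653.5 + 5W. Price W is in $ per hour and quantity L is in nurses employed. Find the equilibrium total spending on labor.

Total spending on labor = 196911

Equating demand and supply, 3214.5 - 3.5W = 2653.5 + 5W gives 8.5W = 561, so W* = 66.
Then L* = 3214.5 - 3.5(66) = 2983.5.
Total spending on labor = W* × L* = 66 × 2983.5 = 196911.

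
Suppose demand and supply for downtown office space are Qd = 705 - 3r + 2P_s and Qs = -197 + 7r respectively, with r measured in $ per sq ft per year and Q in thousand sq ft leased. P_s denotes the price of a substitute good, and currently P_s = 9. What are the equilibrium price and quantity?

With P_s = 9, demand is Qd = 723 - 3r.
Equating demand and supply, 723 - 3r = -197 + 7r gives 10r = 920, so r* = 92.
Substitute back: Q* = 723 - 3(92) = 447.

r* = 92, Q* = 447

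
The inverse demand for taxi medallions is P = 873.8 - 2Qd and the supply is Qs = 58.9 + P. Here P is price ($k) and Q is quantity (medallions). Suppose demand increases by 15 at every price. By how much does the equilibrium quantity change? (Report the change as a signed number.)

ΔQ = 10

Inverting to quantity form: Qd = 436.9 - 0.5P.
At equilibrium Qd = Qs, so 436.9 - 0.5P = 58.9 + P; collecting terms, 378 = 1.5P and P* = 252.
From the demand curve, Q* = 436.9 - 0.5(252) = 310.9.
After the shift, demand is Qd = 451.9 - 0.5P.
Re-solving, 1.5P = 393 gives P = 262 and Q = 320.9.
ΔQ = 320.9 - 310.9 = 10.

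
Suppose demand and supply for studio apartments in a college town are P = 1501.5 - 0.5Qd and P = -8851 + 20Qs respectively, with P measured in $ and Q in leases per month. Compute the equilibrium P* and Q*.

P* = 1249, Q* = 505

In direct form, Qd = 3003 - 2P and Qs = 442.55 + 0.05P.
Set Qd = Qs: 3003 - 2P = 442.55 + 0.05P, so 2560.45 = 2.05P and P* = 1249.
Plugging P* into demand: Q* = 3003 - 2(1249) = 505.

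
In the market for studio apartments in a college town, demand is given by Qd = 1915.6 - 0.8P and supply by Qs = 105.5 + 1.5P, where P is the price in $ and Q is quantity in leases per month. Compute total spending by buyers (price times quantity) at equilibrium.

Total spending by buyers = 1012082

At equilibrium Qd = Qs, so 1915.6 - 0.8P = 105.5 + 1.5P; collecting terms, 1810.1 = 2.3P and P* = 787.
Substitute back: Q* = 1915.6 - 0.8(787) = 1286.
Total spending by buyers = P* × Q* = 787 × 1286 = 1012082.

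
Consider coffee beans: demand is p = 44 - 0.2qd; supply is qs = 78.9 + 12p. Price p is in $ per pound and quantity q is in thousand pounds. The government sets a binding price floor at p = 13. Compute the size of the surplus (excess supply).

Rewriting in direct form: qd = 220 - 5p.
With p fixed at 13, quantity demanded is 155 and quantity supplied is 234.9.
Surplus = qs - qd = 234.9 - 155 = 79.9.

Surplus = 79.9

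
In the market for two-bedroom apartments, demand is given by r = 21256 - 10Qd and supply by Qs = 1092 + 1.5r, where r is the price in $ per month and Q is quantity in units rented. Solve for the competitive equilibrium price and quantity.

r* = 646, Q* = 2061

Solving each curve for Q: Qd = 2125.6 - 0.1r.
At equilibrium Qd = Qs, so 2125.6 - 0.1r = 1092 + 1.5r; collecting terms, 1033.6 = 1.6r and r* = 646.
Then Q* = 2125.6 - 0.1(646) = 2061.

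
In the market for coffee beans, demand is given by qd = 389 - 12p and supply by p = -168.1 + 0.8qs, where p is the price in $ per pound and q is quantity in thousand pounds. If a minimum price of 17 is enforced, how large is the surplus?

Surplus = 46.375

In direct form, qs = 210.125 + 1.25p.
Evaluating both curves at the floor price 17 gives qd = 185, qs = 231.375.
Surplus = qs - qd = 231.375 - 185 = 46.375.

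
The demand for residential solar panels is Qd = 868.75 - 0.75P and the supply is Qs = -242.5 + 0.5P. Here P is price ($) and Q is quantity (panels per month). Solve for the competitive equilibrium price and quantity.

P* = 889, Q* = 202

Set Qd = Qs: 868.75 - 0.75P = -242.5 + 0.5P, so 1111.25 = 1.25P and P* = 889.
Plugging P* into demand: Q* = 868.75 - 0.75(889) = 202.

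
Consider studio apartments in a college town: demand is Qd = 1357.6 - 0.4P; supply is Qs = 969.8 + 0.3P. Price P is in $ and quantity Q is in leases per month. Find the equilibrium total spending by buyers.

The market clears where 1357.6 - 0.4P = 969.8 + 0.3P. Rearranging, 0.7P = 387.8, hence P* = 554.
From the demand curve, Q* = 1357.6 - 0.4(554) = 1136.
Total spending by buyers = P* × Q* = 554 × 1136 = 629344.

Total spending by buyers = 629344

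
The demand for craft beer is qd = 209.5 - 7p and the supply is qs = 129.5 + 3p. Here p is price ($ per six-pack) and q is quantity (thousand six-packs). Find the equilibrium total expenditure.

Set qd = qs: 209.5 - 7p = 129.5 + 3p, so 80 = 10p and p* = 8.
Then q* = 209.5 - 7(8) = 153.5.
Total expenditure = p* × q* = 8 × 153.5 = 1228.

Total expenditure = 1228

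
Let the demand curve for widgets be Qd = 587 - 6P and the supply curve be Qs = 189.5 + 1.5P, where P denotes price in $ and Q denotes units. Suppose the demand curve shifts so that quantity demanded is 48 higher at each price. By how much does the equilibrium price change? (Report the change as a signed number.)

Set Qd = Qs: 587 - 6P = 189.5 + 1.5P, so 397.5 = 7.5P and P* = 53.
Then Q* = 587 - 6(53) = 269.
After the shift, demand is Qd = 635 - 6P.
The new intersection has 445.5 = 7.5P, i.e. P = 59.4, Q = 278.6.
ΔP = 59.4 - 53 = 6.4.

ΔP = 6.4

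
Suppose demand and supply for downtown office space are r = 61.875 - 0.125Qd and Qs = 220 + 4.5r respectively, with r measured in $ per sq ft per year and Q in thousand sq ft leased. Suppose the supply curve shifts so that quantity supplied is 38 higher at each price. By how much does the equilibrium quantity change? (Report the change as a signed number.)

Rewriting in direct form: Qd = 495 - 8r.
Equating demand and supply, 495 - 8r = 220 + 4.5r gives 12.5r = 275, so r* = 22.
Plugging r* into demand: Q* = 495 - 8(22) = 319.
After the shift, supply is Qs = 258 + 4.5r.
The new intersection has 237 = 12.5r, i.e. r = 18.96, Q = 343.32.
ΔQ = 343.32 - 319 = 24.32.

ΔQ = 24.32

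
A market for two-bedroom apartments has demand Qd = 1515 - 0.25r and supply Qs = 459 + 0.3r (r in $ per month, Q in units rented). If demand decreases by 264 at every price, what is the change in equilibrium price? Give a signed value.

Equating demand and supply, 1515 - 0.25r = 459 + 0.3r gives 0.55r = 1056, so r* = 1920.
Substitute back: Q* = 1515 - 0.25(1920) = 1035.
After the shift, demand is Qd = 1251 - 0.25r.
The new intersection has 792 = 0.55r, i.e. r = 1440, Q = 891.
Δr = 1440 - 1920 = -480.

Δr = -480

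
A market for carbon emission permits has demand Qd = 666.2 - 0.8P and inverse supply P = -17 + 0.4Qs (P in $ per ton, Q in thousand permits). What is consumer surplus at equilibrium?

Inverting to quantity form: Qs = 42.5 + 2.5P.
Set Qd = Qs: 666.2 - 0.8P = 42.5 + 2.5P, so 623.7 = 3.3P and P* = 189.
Substitute back: Q* = 666.2 - 0.8(189) = 515.
Demand choke price (Qd = 0): P = 666.2/0.8 = 832.75. Consumer surplus = ½ × (832.75 - 189) × 515 = 165765.625.

Consumer surplus = 165765.625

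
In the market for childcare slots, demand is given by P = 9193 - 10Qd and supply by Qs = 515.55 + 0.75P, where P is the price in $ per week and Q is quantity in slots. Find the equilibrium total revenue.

Total revenue = 414105

In direct form, Qd = 919.3 - 0.1P.
Equating demand and supply, 919.3 - 0.1P = 515.55 + 0.75P gives 0.85P = 403.75, so P* = 475.
Then Q* = 919.3 - 0.1(475) = 871.8.
Total revenue = P* × Q* = 475 × 871.8 = 414105.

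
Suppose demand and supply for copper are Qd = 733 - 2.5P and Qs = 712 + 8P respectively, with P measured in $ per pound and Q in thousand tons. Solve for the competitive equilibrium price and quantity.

P* = 2, Q* = 728

Set Qd = Qs: 733 - 2.5P = 712 + 8P, so 21 = 10.5P and P* = 2.
From the demand curve, Q* = 733 - 2.5(2) = 728.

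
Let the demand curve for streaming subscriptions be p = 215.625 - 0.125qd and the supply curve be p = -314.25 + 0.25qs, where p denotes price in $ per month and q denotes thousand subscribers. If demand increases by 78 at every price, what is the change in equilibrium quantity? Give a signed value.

Solving each curve for q: qd = 1725 - 8p and qs = 1257 + 4p.
At equilibrium qd = qs, so 1725 - 8p = 1257 + 4p; collecting terms, 468 = 12p and p* = 39.
From the demand curve, q* = 1725 - 8(39) = 1413.
After the shift, demand is qd = 1803 - 8p.
The new intersection has 546 = 12p, i.e. p = 45.5, q = 1439.
Δq = 1439 - 1413 = 26.

Δq = 26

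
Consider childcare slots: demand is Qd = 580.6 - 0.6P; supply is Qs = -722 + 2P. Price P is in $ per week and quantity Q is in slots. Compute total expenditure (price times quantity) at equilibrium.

Total expenditure = 140280

Set Qd = Qs: 580.6 - 0.6P = -722 + 2P, so 1302.6 = 2.6P and P* = 501.
Substitute back: Q* = 580.6 - 0.6(501) = 280.
Total expenditure = P* × Q* = 501 × 280 = 140280.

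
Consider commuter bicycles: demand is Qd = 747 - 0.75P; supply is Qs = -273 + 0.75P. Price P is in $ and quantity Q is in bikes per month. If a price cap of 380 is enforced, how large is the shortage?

Evaluating both curves at the ceiling price 380 gives Qd = 462, Qs = 12.
Shortage = Qd - Qs = 462 - 12 = 450.

Shortage = 450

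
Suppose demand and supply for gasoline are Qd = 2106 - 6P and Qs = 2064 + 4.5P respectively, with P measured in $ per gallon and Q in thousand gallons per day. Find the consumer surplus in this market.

The market clears where 2106 - 6P = 2064 + 4.5P. Rearranging, 10.5P = 42, hence P* = 4.
Then Q* = 2106 - 6(4) = 2082.
Demand choke price (Qd = 0): P = 2106/6 = 351. Consumer surplus = ½ × (351 - 4) × 2082 = 361227.

Consumer surplus = 361227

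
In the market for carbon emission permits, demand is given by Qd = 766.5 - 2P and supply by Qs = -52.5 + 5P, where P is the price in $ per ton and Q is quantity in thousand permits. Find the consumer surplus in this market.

Consumer surplus = 70889.0625

At equilibrium Qd = Qs, so 766.5 - 2P = -52.5 + 5P; collecting terms, 819 = 7P and P* = 117.
Plugging P* into demand: Q* = 766.5 - 2(117) = 532.5.
Demand choke price (Qd = 0): P = 766.5/2 = 383.25. Consumer surplus = ½ × (383.25 - 117) × 532.5 = 70889.0625.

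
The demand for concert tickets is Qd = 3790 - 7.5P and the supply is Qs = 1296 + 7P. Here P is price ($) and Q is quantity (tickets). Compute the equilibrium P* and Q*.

The market clears where 3790 - 7.5P = 1296 + 7P. Rearranging, 14.5P = 2494, hence P* = 172.
Plugging P* into demand: Q* = 3790 - 7.5(172) = 2500.

P* = 172, Q* = 2500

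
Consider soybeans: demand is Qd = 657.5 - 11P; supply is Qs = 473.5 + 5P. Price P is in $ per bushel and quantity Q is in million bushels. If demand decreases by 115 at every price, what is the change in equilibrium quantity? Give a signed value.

Set Qd = Qs: 657.5 - 11P = 473.5 + 5P, so 184 = 16P and P* = 11.5.
From the demand curve, Q* = 657.5 - 11(11.5) = 531.
After the shift, demand is Qd = 542.5 - 11P.
New equilibrium: 69 = 16P, so P = 4.3125 and Q = 495.0625.
ΔQ = 495.0625 - 531 = -35.9375.

ΔQ = -35.9375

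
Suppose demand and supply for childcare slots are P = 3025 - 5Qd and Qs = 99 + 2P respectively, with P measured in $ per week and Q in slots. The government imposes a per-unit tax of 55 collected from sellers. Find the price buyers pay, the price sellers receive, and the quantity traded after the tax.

P_b = 280, P_s = 225, Q = 549

Rewriting in direct form: Qd = 605 - 0.2P.
The tax drives a wedge P_b - P_s = 55. Substituting P_s = P_b - 55 into supply: Qs = -11 + 2P_b.
Equate demand and the shifted supply: 605 - 0.2P_b = -11 + 2P_b, giving 2.2P_b = 616, so P_b = 280.
So P_s = 225 and the quantity traded is Q = 605 - 0.2(280) = 549.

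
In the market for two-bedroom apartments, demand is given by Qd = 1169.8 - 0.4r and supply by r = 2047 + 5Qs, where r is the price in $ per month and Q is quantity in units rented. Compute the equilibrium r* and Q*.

Inverting to quantity form: Qs = -409.4 + 0.2r.
Equating demand and supply, 1169.8 - 0.4r = -409.4 + 0.2r gives 0.6r = 1579.2, so r* = 2632.
Plugging r* into demand: Q* = 1169.8 - 0.4(2632) = 117.

r* = 2632, Q* = 117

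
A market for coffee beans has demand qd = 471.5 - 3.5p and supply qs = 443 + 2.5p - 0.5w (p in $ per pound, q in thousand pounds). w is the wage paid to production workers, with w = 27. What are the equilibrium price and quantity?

p* = 7, q* = 447

With w = 27, supply is qs = 429.5 + 2.5p.
Set qd = qs: 471.5 - 3.5p = 429.5 + 2.5p, so 42 = 6p and p* = 7.
Then q* = 471.5 - 3.5(7) = 447.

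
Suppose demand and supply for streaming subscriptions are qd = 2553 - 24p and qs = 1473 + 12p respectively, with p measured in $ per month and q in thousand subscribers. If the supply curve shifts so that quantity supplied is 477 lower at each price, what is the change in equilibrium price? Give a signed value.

Δp = 13.25

The market clears where 2553 - 24p = 1473 + 12p. Rearranging, 36p = 1080, hence p* = 30.
Plugging p* into demand: q* = 2553 - 24(30) = 1833.
After the shift, supply is qs = 996 + 12p.
The new intersection has 1557 = 36p, i.e. p = 43.25, q = 1515.
Δp = 43.25 - 30 = 13.25.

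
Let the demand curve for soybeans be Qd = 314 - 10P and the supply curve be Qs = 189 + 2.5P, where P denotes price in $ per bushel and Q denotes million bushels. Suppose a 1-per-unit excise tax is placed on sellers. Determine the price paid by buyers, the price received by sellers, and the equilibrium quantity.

The tax drives a wedge P_b - P_s = 1. Substituting P_s = P_b - 1 into supply: Qs = 186.5 + 2.5P_b.
Set Qd = Qs: 314 - 10P_b = 186.5 + 2.5P_b, so 127.5 = 12.5P_b and P_b = 10.2.
Then P_s = 10.2 - 1 = 9.2 and Q = 314 - 10(10.2) = 212.

P_b = 10.2, P_s = 9.2, Q = 212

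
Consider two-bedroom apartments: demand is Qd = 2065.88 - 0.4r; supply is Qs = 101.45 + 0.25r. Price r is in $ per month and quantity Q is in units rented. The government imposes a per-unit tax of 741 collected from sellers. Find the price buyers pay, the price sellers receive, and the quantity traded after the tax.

The tax drives a wedge r_b - r_s = 741. Substituting r_s = r_b - 741 into supply: Qs = -83.8 + 0.25r_b.
Set Qd = Qs: 2065.88 - 0.4r_b = -83.8 + 0.25r_b, so 2149.68 = 0.65r_b and r_b = 3307.2.
So r_s = 2566.2 and the quantity traded is Q = 2065.88 - 0.4(3307.2) = 743.

r_b = 3307.2, r_s = 2566.2, Q = 743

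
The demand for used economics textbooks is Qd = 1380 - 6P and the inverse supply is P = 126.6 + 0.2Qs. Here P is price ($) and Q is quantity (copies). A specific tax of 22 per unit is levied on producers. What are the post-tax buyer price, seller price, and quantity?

P_b = 193, P_s = 171, Q = 222

Solving each curve for Q: Qs = -633 + 5P.
The tax drives a wedge P_b - P_s = 22. Substituting P_s = P_b - 22 into supply: Qs = -743 + 5P_b.
Set Qd = Qs: 1380 - 6P_b = -743 + 5P_b, so 2123 = 11P_b and P_b = 193.
So P_s = 171 and the quantity traded is Q = 1380 - 6(193) = 222.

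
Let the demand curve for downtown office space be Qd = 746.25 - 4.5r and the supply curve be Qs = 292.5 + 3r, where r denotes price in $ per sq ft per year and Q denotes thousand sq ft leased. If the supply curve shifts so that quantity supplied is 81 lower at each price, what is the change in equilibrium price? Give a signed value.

Δr = 10.8

At equilibrium Qd = Qs, so 746.25 - 4.5r = 292.5 + 3r; collecting terms, 453.75 = 7.5r and r* = 60.5.
From the demand curve, Q* = 746.25 - 4.5(60.5) = 474.
After the shift, supply is Qs = 211.5 + 3r.
The new intersection has 534.75 = 7.5r, i.e. r = 71.3, Q = 425.4.
Δr = 71.3 - 60.5 = 10.8.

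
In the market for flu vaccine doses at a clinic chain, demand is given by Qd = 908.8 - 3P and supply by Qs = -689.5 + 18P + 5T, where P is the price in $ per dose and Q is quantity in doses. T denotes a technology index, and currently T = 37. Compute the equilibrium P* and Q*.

P* = 67.3, Q* = 706.9

With T = 37, supply is Qs = -504.5 + 18P.
Equating demand and supply, 908.8 - 3P = -504.5 + 18P gives 21P = 1413.3, so P* = 67.3.
From the demand curve, Q* = 908.8 - 3(67.3) = 706.9.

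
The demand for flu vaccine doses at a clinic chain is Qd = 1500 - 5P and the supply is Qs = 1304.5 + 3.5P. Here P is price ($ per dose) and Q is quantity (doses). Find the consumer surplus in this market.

The market clears where 1500 - 5P = 1304.5 + 3.5P. Rearranging, 8.5P = 195.5, hence P* = 23.
Then Q* = 1500 - 5(23) = 1385.
Demand choke price (Qd = 0): P = 1500/5 = 300. Consumer surplus = ½ × (300 - 23) × 1385 = 191822.5.

Consumer surplus = 191822.5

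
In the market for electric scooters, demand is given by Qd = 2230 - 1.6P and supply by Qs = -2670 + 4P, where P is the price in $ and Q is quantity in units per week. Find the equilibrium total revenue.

The market clears where 2230 - 1.6P = -2670 + 4P. Rearranging, 5.6P = 4900, hence P* = 875.
From the demand curve, Q* = 2230 - 1.6(875) = 830.
Total revenue = P* × Q* = 875 × 830 = 726250.

Total revenue = 726250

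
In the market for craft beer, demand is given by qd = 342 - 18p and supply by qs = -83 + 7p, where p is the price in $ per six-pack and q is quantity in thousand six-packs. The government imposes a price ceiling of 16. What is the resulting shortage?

With p fixed at 16, quantity demanded is 54 and quantity supplied is 29.
Shortage = qd - qs = 54 - 29 = 25.

Shortage = 25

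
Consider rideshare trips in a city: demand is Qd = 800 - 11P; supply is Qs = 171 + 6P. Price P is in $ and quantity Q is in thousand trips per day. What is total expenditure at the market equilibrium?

Total expenditure = 14541

Equating demand and supply, 800 - 11P = 171 + 6P gives 17P = 629, so P* = 37.
From the demand curve, Q* = 800 - 11(37) = 393.
Total expenditure = P* × Q* = 37 × 393 = 14541.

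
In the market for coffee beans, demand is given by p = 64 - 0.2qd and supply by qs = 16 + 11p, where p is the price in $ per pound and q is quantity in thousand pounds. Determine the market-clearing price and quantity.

p* = 19, q* = 225

Inverting to quantity form: qd = 320 - 5p.
Equating demand and supply, 320 - 5p = 16 + 11p gives 16p = 304, so p* = 19.
Then q* = 320 - 5(19) = 225.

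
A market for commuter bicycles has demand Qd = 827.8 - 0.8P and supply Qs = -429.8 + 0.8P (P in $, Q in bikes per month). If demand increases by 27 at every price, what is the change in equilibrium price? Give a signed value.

Equating demand and supply, 827.8 - 0.8P = -429.8 + 0.8P gives 1.6P = 1257.6, so P* = 786.
Then Q* = 827.8 - 0.8(786) = 199.
After the shift, demand is Qd = 854.8 - 0.8P.
The new intersection has 1284.6 = 1.6P, i.e. P = 802.875, Q = 212.5.
ΔP = 802.875 - 786 = 16.875.

ΔP = 16.875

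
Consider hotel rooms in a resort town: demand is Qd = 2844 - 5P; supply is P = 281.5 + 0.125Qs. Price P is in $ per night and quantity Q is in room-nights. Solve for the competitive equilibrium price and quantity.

P* = 392, Q* = 884

Solving each curve for Q: Qs = -2252 + 8P.
Set Qd = Qs: 2844 - 5P = -2252 + 8P, so 5096 = 13P and P* = 392.
Substitute back: Q* = 2844 - 5(392) = 884.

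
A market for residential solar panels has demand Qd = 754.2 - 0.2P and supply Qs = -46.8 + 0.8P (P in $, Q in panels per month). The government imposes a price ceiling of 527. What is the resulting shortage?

Shortage = 274

Evaluating both curves at the ceiling price 527 gives Qd = 648.8, Qs = 374.8.
Shortage = Qd - Qs = 648.8 - 374.8 = 274.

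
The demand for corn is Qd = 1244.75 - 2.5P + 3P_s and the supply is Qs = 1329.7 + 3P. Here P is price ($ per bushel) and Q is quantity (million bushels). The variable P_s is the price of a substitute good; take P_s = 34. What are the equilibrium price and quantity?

With P_s = 34, demand is Qd = 1346.75 - 2.5P.
The market clears where 1346.75 - 2.5P = 1329.7 + 3P. Rearranging, 5.5P = 17.05, hence P* = 3.1.
Then Q* = 1346.75 - 2.5(3.1) = 1339.

P* = 3.1, Q* = 1339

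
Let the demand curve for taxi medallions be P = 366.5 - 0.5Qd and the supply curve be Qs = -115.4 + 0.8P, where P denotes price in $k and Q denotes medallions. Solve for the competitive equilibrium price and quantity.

Solving each curve for Q: Qd = 733 - 2P.
Set Qd = Qs: 733 - 2P = -115.4 + 0.8P, so 848.4 = 2.8P and P* = 303.
Then Q* = 733 - 2(303) = 127.

P* = 303, Q* = 127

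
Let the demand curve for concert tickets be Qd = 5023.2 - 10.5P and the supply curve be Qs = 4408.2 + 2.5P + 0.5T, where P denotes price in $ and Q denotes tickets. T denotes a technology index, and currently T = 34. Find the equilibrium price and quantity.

P* = 46, Q* = 4540.2

With T = 34, supply is Qs = 4425.2 + 2.5P.
Set Qd = Qs: 5023.2 - 10.5P = 4425.2 + 2.5P, so 598 = 13P and P* = 46.
Substitute back: Q* = 5023.2 - 10.5(46) = 4540.2.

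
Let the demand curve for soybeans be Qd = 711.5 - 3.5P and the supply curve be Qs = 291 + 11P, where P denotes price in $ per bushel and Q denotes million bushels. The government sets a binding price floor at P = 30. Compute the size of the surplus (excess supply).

Evaluating both curves at the floor price 30 gives Qd = 606.5, Qs = 621.
Surplus = Qs - Qd = 621 - 606.5 = 14.5.

Surplus = 14.5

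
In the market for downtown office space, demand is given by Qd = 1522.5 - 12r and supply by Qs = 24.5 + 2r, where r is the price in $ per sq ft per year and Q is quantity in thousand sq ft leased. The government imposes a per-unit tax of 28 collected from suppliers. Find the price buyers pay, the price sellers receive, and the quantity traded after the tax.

r_b = 111, r_s = 83, Q = 190.5

Suppliers keep r_s = r_b - 28 per unit, so supply in terms of the buyer price is Qs = -31.5 + 2r_b.
Market clearing requires 1522.5 - 12r_b = -31.5 + 2r_b; hence 1554 = 14r_b and r_b = 111.
Then r_s = 111 - 28 = 83 and Q = 1522.5 - 12(111) = 190.5.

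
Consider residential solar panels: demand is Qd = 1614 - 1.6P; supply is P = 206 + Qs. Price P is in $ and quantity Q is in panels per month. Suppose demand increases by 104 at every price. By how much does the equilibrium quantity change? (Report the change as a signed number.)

Rewriting in direct form: Qs = -206 + P.
Set Qd = Qs: 1614 - 1.6P = -206 + P, so 1820 = 2.6P and P* = 700.
From the demand curve, Q* = 1614 - 1.6(700) = 494.
After the shift, demand is Qd = 1718 - 1.6P.
The new intersection has 1924 = 2.6P, i.e. P = 740, Q = 534.
ΔQ = 534 - 494 = 40.

ΔQ = 40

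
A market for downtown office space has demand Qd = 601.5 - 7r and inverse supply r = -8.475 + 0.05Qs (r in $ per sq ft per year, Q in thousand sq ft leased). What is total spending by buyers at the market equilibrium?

In direct form, Qs = 169.5 + 20r.
Equating demand and supply, 601.5 - 7r = 169.5 + 20r gives 27r = 432, so r* = 16.
Substitute back: Q* = 601.5 - 7(16) = 489.5.
Total spending by buyers = r* × Q* = 16 × 489.5 = 7832.

Total spending by buyers = 7832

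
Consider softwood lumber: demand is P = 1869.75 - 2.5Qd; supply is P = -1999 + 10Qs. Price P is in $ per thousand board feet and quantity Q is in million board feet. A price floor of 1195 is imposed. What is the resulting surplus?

Inverting to quantity form: Qd = 747.9 - 0.4P and Qs = 199.9 + 0.1P.
At P = 1195: Qd = 269.9 and Qs = 319.4.
Surplus = Qs - Qd = 319.4 - 269.9 = 49.5.

Surplus = 49.5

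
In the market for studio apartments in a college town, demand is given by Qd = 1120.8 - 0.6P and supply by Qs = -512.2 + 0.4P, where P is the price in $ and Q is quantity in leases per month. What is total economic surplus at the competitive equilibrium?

Equating demand and supply, 1120.8 - 0.6P = -512.2 + 0.4P gives P = 1633, so P* = 1633.
Plugging P* into demand: Q* = 1120.8 - 0.6(1633) = 141.
Demand choke price = 1868; supply choke price = 1280.5. CS = ½(1868 - 1633)(141) = 16567.5; PS = ½(1633 - 1280.5)(141) = 24851.25. Total surplus = 41418.75.

Total surplus = 41418.75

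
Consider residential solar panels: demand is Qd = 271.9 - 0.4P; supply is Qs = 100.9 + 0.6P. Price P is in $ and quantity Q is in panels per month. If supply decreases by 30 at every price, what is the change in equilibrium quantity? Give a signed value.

Equating demand and supply, 271.9 - 0.4P = 100.9 + 0.6P gives P = 171, so P* = 171.
From the demand curve, Q* = 271.9 - 0.4(171) = 203.5.
After the shift, supply is Qs = 70.9 + 0.6P.
New equilibrium: 201 = P, so P = 201 and Q = 191.5.
ΔQ = 191.5 - 203.5 = -12.

ΔQ = -12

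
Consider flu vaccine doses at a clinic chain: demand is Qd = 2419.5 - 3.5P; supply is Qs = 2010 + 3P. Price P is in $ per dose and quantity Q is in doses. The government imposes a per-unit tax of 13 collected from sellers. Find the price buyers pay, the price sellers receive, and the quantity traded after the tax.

P_b = 69, P_s = 56, Q = 2178

Sellers keep P_s = P_b - 13 per unit, so supply in terms of the buyer price is Qs = 1971 + 3P_b.
Market clearing requires 2419.5 - 3.5P_b = 1971 + 3P_b; hence 448.5 = 6.5P_b and P_b = 69.
Then P_s = 69 - 13 = 56 and Q = 2419.5 - 3.5(69) = 2178.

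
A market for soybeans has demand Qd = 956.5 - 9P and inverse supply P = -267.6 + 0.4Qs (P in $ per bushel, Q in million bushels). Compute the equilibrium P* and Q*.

P* = 25, Q* = 731.5

Rewriting in direct form: Qs = 669 + 2.5P.
At equilibrium Qd = Qs, so 956.5 - 9P = 669 + 2.5P; collecting terms, 287.5 = 11.5P and P* = 25.
Then Q* = 956.5 - 9(25) = 731.5.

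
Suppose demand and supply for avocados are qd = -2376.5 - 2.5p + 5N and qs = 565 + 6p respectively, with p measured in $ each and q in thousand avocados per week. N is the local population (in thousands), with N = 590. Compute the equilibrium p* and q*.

With N = 590, demand is qd = 573.5 - 2.5p.
Set qd = qs: 573.5 - 2.5p = 565 + 6p, so 8.5 = 8.5p and p* = 1.
Then q* = 573.5 - 2.5(1) = 571.

p* = 1, q* = 571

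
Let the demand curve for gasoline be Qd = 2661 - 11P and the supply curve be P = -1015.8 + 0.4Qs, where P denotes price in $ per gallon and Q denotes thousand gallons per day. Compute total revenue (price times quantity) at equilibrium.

Total revenue = 23058

Rewriting in direct form: Qs = 2539.5 + 2.5P.
The market clears where 2661 - 11P = 2539.5 + 2.5P. Rearranging, 13.5P = 121.5, hence P* = 9.
From the demand curve, Q* = 2661 - 11(9) = 2562.
Total revenue = P* × Q* = 9 × 2562 = 23058.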